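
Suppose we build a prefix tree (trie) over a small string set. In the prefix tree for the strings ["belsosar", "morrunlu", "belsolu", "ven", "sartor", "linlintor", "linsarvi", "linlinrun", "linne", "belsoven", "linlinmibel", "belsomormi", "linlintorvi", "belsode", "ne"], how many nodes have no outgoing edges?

14

A leaf is a node with no children — equivalently, the end of a word that is not a proper prefix of any other stored word.
Those words: "belsode", "belsolu", "belsomormi", "belsosar", "belsoven", "linlinmibel", "linlinrun", "linlintorvi", "linne", "linsarvi", "morrunlu", "ne", "sartor", "ven"
Leaf count: 14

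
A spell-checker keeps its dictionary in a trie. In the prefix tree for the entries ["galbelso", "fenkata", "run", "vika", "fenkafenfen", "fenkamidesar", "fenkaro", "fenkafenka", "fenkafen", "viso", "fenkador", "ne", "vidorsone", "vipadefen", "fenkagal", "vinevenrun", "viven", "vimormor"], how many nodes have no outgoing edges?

17

A leaf is a node with no children — equivalently, the end of a word that is not a proper prefix of any other stored word.
Those words: "fenkador", "fenkafenfen", "fenkafenka", "fenkagal", "fenkamidesar", "fenkaro", "fenkata", "galbelso", "ne", "run", "vidorsone", "vika", "vimormor", "vinevenrun", "vipadefen", "viso", "viven"
Leaf count: 17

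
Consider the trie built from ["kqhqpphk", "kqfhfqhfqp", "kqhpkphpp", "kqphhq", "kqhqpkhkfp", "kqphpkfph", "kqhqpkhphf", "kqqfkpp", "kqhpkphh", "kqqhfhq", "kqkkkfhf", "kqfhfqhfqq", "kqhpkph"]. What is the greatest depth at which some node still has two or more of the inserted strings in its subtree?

The deepest shared node is where two words last agree before diverging.
"kqfhfqhfqp" and "kqfhfqhfqq" agree on "kqfhfqhfq" (9 characters) before diverging; nothing deeper is shared.
Longest shared-prefix length: 9

9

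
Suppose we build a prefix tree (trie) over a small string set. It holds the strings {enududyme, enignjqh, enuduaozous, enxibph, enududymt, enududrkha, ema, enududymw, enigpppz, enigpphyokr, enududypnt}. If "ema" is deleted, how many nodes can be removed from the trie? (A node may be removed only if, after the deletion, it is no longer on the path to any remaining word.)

2

A node on "ema"'s path can go only if nothing else ends at it or branches off below it.
The suffix "ma" (2 nodes) is used only by "ema"; the node for "e" still has the child "n", so pruning stops there.
Nodes removed: 2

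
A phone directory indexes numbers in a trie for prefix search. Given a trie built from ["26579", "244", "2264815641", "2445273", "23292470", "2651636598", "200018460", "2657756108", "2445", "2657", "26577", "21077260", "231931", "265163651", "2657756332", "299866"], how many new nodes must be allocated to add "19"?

2

Nothing in the trie begins with "1"; the whole of "19" is new.
2 − 0 = 2 new nodes.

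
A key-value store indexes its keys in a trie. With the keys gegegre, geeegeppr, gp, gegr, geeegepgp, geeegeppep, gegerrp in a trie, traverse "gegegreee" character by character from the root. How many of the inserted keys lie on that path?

Traverse "gegegreee" character by character; count nodes along the way that are marked as word ends.
Prefixes of the query that are stored words: "gegegre"
Count: 1

1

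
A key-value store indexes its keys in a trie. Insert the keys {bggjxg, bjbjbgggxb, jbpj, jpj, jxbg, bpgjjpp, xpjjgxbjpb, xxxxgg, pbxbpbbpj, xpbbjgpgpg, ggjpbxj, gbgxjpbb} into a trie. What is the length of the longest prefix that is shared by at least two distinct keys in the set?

2

The deepest shared node is where two words last agree before diverging.
"xpbbjgpgpg" and "xpjjgxbjpb" agree on "xp" (2 characters) before diverging; nothing deeper is shared.
Longest shared-prefix length: 2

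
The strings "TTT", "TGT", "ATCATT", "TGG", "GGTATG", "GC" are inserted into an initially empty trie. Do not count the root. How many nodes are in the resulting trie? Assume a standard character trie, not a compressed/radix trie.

Trie structure (* marks end of a word):
(root)
├─ A
│  └─ T
│     └─ C
│        └─ A
│           └─ T
│              └─ T *
├─ G
│  ├─ C *
│  └─ G
│     └─ T
│        └─ A
│           └─ T
│              └─ G *
└─ T
   ├─ G
   │  ├─ G *
   │  └─ T *
   └─ T
      └─ T *
Counting every labelled node above: 19.

19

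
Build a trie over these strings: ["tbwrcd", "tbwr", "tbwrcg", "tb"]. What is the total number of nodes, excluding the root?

7

Trie structure (* marks end of a word):
(root)
└─ t
   └─ b *
      └─ w
         └─ r *
            └─ c
               ├─ d *
               └─ g *
Counting every labelled node above: 7.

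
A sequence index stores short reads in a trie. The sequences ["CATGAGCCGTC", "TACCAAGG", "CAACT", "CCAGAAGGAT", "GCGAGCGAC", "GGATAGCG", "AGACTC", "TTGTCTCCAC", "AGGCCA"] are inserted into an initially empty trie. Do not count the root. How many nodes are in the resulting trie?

66

Count nodes per top-level branch (shared prefixes stored once):
  'A'-branch (AGACTC, AGGCCA): 10 nodes
  'C'-branch (CAACT, CATGAGCCGTC, CCAGAAGGAT): 23 nodes
  'G'-branch (GCGAGCGAC, GGATAGCG): 16 nodes
  'T'-branch (TACCAAGG, TTGTCTCCAC): 17 nodes
Sum: 66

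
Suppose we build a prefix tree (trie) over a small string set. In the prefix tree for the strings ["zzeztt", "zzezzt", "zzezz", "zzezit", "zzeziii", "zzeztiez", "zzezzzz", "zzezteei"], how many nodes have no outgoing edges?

A leaf is a node with no children — equivalently, the end of a word that is not a proper prefix of any other stored word.
Those words: "zzeziii", "zzezit", "zzezteei", "zzeztiez", "zzeztt", "zzezzt", "zzezzzz"
Leaf count: 7

7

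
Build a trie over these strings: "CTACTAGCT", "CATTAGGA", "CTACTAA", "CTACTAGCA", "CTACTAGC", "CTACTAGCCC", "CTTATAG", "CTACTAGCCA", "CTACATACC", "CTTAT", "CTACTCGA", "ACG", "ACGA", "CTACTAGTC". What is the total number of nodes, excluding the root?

40

Count nodes per top-level branch (shared prefixes stored once):
  'A'-branch (ACG, ACGA): 4 nodes
  'C'-branch (CATTAGGA, CTACATACC, CTACTAA, CTACTAGC, CTACTAGCA, CTACTAGCCA, CTACTAGCCC, CTACTAGCT, CTACTAGTC, CTACTCGA, CTTAT, CTTATAG): 36 nodes
Sum: 40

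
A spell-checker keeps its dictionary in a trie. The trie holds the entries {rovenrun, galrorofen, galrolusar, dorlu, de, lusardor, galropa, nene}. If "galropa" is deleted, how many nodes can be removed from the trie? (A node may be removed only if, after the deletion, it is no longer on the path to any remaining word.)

A node on "galropa"'s path can go only if nothing else ends at it or branches off below it.
The suffix "pa" (2 nodes) is used only by "galropa"; the node for "galro" still has the child "r", so pruning stops there.
Nodes removed: 2

2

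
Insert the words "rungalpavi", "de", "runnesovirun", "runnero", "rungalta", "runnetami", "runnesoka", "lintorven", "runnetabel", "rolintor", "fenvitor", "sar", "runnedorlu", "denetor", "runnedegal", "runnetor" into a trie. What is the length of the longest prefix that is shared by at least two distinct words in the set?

Look for the deepest trie node that still has at least two words in its subtree.
"runnesoka" and "runnesovirun" agree on "runneso" (7 characters) before diverging; nothing deeper is shared.
Longest shared-prefix length: 7

7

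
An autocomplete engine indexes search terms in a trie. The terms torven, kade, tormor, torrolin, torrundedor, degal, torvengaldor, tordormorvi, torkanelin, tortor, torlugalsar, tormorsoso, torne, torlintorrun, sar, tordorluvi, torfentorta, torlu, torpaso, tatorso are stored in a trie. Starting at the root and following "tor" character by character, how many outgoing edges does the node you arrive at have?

The children of the "tor" node are the distinct next characters among strings starting with "tor".
Distinct next characters after "tor": d, f, k, l, m, n, p, r, t, v.
That node has 10 child edges.

10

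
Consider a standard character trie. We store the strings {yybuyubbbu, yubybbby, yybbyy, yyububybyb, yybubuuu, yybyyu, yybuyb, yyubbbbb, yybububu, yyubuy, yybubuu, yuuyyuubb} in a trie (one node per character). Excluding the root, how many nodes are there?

50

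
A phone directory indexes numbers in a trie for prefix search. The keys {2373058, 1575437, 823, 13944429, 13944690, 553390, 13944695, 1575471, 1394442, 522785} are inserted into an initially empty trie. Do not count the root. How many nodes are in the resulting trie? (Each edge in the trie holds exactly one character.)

41

Count nodes per top-level branch (shared prefixes stored once):
  '1'-branch (1394442, 13944429, 13944690, 13944695, 1575437, 1575471): 20 nodes
  '2'-branch (2373058): 7 nodes
  '5'-branch (522785, 553390): 11 nodes
  '8'-branch (823): 3 nodes
Sum: 41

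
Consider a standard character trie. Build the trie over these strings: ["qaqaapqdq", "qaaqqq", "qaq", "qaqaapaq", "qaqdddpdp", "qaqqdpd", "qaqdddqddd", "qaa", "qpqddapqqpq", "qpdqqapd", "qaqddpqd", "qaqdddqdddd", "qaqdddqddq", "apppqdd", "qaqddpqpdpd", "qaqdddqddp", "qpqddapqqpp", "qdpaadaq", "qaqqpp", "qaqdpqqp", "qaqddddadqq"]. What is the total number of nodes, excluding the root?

81

Count nodes per top-level branch (shared prefixes stored once):
  'a'-branch (apppqdd): 7 nodes
  'q'-branch (qaa, qaaqqq, qaq, qaqaapaq, qaqaapqdq, qaqddddadqq, qaqdddpdp, qaqdddqddd, qaqdddqdddd, qaqdddqddp, qaqdddqddq, qaqddpqd, qaqddpqpdpd, qaqdpqqp, qaqqdpd, qaqqpp, qdpaadaq, qpdqqapd, qpqddapqqpp, qpqddapqqpq): 74 nodes
Sum: 81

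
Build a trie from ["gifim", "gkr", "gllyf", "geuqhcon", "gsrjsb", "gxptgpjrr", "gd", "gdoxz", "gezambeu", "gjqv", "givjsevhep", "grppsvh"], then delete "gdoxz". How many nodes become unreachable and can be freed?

3

Walk "gdoxz" from the leaf back toward the root, removing each node that no remaining word uses.
The suffix "oxz" (3 nodes) is used only by "gdoxz"; "gd" is itself a stored word, so pruning stops there.
Nodes removed: 3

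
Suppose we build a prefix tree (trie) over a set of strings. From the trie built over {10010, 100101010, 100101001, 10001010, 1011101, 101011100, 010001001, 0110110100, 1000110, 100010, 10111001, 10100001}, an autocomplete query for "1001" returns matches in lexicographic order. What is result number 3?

DFS of the "1001" subtree visits, in order: "10010", "100101001", "100101010"
The 3rd is 100101010.

100101010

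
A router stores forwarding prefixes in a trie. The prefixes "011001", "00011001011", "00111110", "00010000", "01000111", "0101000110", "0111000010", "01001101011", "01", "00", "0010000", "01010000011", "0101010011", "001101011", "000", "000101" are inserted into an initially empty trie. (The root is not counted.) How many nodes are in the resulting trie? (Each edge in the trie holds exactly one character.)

72

Insert word by word; a character creates a node only if that edge doesn't already exist:
  "011001" → 6 new (0, 1, 1, 0, 0, 1)
  "00011001011" → prefix "0" already present; 10 new (0, 0, 1, 1, 0, 0, 1, 0, 1, 1)
  "00111110" → prefix "00" already present; 6 new (1, 1, 1, 1, 1, 0)
  "00010000" → prefix "0001" already present; 4 new (0, 0, 0, 0)
  "01000111" → prefix "01" already present; 6 new (0, 0, 0, 1, 1, 1)
  "0101000110" → prefix "010" already present; 7 new (1, 0, 0, 0, 1, 1, 0)
  "0111000010" → prefix "011" already present; 7 new (1, 0, 0, 0, 0, 1, 0)
  "01001101011" → prefix "0100" already present; 7 new (1, 1, 0, 1, 0, 1, 1)
  "01" → prefix "01" already present; 0 new (none)
  "00" → prefix "00" already present; 0 new (none)
  "0010000" → prefix "001" already present; 4 new (0, 0, 0, 0)
  "01010000011" → prefix "0101000" already present; 4 new (0, 0, 1, 1)
  "0101010011" → prefix "01010" already present; 5 new (1, 0, 0, 1, 1)
  "001101011" → prefix "0011" already present; 5 new (0, 1, 0, 1, 1)
  "000" → prefix "000" already present; 0 new (none)
  "000101" → prefix "00010" already present; 1 new (1)
Total nodes = 6 + 10 + 6 + 4 + 6 + 7 + 7 + 7 + 0 + 0 + 4 + 4 + 5 + 5 + 0 + 1 = 72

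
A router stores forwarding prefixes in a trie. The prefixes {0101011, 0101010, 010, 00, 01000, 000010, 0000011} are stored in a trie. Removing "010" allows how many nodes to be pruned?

After clearing the end-marker at "010", prune upward until reaching a node still needed by another word.
Every node on "010" is still needed (e.g. by "0101011"), so nothing is freed.
Nodes removed: 0

0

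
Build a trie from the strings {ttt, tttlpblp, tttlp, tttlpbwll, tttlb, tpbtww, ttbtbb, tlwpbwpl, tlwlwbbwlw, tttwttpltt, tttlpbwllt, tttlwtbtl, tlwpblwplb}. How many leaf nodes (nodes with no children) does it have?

10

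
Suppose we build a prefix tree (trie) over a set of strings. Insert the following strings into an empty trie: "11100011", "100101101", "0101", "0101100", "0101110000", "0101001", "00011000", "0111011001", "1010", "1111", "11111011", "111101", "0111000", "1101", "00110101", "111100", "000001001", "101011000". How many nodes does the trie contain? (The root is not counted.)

77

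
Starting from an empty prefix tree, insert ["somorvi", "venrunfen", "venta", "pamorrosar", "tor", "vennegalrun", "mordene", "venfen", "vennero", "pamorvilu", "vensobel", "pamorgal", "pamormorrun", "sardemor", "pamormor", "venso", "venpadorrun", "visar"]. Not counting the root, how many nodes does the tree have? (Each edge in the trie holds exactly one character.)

88

For each word, the new-node count is its length minus the longest prefix already in the trie:
  "somorvi" → 7 new (s, o, m, o, r, v, i)
  "venrunfen" → 9 new (v, e, n, r, u, n, f, e, n)
  "venta" → prefix "ven" already present; 2 new (t, a)
  "pamorrosar" → 10 new (p, a, m, o, r, r, o, s, a, r)
  "tor" → 3 new (t, o, r)
  "vennegalrun" → prefix "ven" already present; 8 new (n, e, g, a, l, r, u, n)
  "mordene" → 7 new (m, o, r, d, e, n, e)
  "venfen" → prefix "ven" already present; 3 new (f, e, n)
  "vennero" → prefix "venne" already present; 2 new (r, o)
  "pamorvilu" → prefix "pamor" already present; 4 new (v, i, l, u)
  "vensobel" → prefix "ven" already present; 5 new (s, o, b, e, l)
  "pamorgal" → prefix "pamor" already present; 3 new (g, a, l)
  "pamormorrun" → prefix "pamor" already present; 6 new (m, o, r, r, u, n)
  "sardemor" → prefix "s" already present; 7 new (a, r, d, e, m, o, r)
  "pamormor" → prefix "pamormor" already present; 0 new (none)
  "venso" → prefix "venso" already present; 0 new (none)
  "venpadorrun" → prefix "ven" already present; 8 new (p, a, d, o, r, r, u, n)
  "visar" → prefix "v" already present; 4 new (i, s, a, r)
Total nodes = 7 + 9 + 2 + 10 + 3 + 8 + 7 + 3 + 2 + 4 + 5 + 3 + 6 + 7 + 0 + 0 + 8 + 4 = 88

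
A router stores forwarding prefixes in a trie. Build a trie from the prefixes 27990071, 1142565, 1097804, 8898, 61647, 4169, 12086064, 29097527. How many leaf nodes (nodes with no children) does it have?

A leaf is a node with no children — equivalently, the end of a word that is not a proper prefix of any other stored word.
Those words: "1097804", "1142565", "12086064", "27990071", "29097527", "4169", "61647", "8898"
Leaf count: 8

8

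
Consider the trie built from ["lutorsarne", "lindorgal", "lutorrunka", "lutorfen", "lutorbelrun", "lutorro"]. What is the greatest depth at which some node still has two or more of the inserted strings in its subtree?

6

Look for the deepest trie node that still has at least two words in its subtree.
e.g. "lutorro" and "lutorrunka" share the prefix "lutorr" of length 6; no pair shares a longer one.
Longest shared-prefix length: 6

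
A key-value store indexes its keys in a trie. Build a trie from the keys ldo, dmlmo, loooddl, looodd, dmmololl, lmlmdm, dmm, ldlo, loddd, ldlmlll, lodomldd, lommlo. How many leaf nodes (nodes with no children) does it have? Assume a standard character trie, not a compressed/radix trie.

A leaf is a node with no children — equivalently, the end of a word that is not a proper prefix of any other stored word.
Those words: "dmlmo", "dmmololl", "ldlmlll", "ldlo", "ldo", "lmlmdm", "loddd", "lodomldd", "lommlo", "loooddl"
Leaf count: 10

10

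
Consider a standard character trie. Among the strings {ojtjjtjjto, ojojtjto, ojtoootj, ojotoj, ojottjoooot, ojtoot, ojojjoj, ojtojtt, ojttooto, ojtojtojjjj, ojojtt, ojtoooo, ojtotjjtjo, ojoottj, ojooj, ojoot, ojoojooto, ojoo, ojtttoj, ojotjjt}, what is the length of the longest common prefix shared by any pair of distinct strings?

6

The deepest shared node is where two words last agree before diverging.
e.g. "ojtojtojjjj" and "ojtojtt" share the prefix "ojtojt" of length 6; no pair shares a longer one.
Longest shared-prefix length: 6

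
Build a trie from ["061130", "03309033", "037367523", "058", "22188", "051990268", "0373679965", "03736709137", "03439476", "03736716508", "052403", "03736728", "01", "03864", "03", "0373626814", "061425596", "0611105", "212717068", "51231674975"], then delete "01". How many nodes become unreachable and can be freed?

1

A node on "01"'s path can go only if nothing else ends at it or branches off below it.
The suffix "1" (1 node) is used only by "01"; the node for "0" still has the child "6", so pruning stops there.
Nodes removed: 1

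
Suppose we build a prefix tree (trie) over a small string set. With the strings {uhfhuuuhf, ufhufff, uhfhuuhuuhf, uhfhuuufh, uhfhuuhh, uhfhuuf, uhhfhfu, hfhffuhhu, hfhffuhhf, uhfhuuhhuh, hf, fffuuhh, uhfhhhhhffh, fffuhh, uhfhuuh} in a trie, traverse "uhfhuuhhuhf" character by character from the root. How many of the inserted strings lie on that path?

Traverse "uhfhuuhhuhf" character by character; count nodes along the way that are marked as word ends.
Prefixes of the query that are stored words: "uhfhuuh", "uhfhuuhh", "uhfhuuhhuh"
Count: 3

3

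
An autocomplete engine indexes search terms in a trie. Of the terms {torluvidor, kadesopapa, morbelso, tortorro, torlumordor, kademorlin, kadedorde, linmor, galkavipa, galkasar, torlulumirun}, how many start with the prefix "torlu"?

3

Traverse to the node for "torlu", then collect every word in that subtree.
Words under "torlu": torlulumirun, torlumordor, torluvidor
Count: 3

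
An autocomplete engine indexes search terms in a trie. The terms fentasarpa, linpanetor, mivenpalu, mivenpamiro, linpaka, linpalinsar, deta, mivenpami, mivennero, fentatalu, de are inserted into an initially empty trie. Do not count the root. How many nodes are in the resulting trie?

Count nodes per top-level branch (shared prefixes stored once):
  'd'-branch (de, deta): 4 nodes
  'f'-branch (fentasarpa, fentatalu): 14 nodes
  'l'-branch (linpaka, linpalinsar, linpanetor): 18 nodes
  'm'-branch (mivennero, mivenpalu, mivenpami, mivenpamiro): 17 nodes
Sum: 53

53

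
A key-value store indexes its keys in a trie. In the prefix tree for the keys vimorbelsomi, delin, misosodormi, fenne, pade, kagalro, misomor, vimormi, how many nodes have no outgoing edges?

Leaves are exactly the stored words that no other stored word extends.
Those words: "delin", "fenne", "kagalro", "misomor", "misosodormi", "pade", "vimorbelsomi", "vimormi"
Leaf count: 8

8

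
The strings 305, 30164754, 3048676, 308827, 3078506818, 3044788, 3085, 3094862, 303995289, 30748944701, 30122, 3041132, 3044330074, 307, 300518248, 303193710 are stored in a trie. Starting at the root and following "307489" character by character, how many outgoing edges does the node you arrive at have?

Walk "307489" from the root, arriving at one node.
Characters that immediately follow "307489" among the stored strings: {4}.
That node has 1 child edge.

1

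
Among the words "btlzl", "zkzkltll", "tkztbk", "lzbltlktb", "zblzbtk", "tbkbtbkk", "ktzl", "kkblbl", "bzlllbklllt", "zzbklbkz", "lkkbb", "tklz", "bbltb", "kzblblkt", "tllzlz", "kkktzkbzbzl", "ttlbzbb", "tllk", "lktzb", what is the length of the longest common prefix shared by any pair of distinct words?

Equivalently: take the maximum, over all pairs, of their longest common prefix length.
e.g. "tllk" and "tllzlz" share the prefix "tll" of length 3; no pair shares a longer one.
Longest shared-prefix length: 3

3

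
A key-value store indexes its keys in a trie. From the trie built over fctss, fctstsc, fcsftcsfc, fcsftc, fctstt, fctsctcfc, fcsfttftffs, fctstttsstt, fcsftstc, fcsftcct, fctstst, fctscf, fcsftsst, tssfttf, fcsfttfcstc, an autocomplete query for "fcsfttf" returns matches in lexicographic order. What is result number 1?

fcsfttfcstc

Words with prefix "fcsfttf", in lexicographic order: "fcsfttfcstc", "fcsfttftffs"
Position 1: fcsfttfcstc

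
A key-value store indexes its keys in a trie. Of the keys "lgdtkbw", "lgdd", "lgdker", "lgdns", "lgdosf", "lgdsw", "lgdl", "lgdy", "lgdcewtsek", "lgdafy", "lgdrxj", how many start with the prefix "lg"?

11

Traverse to the node for "lg", then collect every word in that subtree.
Matches: "lgdafy", "lgdcewtsek", "lgdd", "lgdker", "lgdl", "lgdns", "lgdosf", "lgdrxj", "lgdsw", "lgdtkbw", "lgdy"
Count: 11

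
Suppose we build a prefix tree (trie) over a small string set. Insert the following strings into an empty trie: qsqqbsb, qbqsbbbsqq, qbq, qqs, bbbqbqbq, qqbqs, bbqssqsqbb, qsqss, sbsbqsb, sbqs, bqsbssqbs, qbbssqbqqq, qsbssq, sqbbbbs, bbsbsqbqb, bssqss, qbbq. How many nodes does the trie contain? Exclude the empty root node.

87

Insert word by word; a character creates a node only if that edge doesn't already exist:
  "qsqqbsb" → 7 new (q, s, q, q, b, s, b)
  "qbqsbbbsqq" → prefix "q" already present; 9 new (b, q, s, b, b, b, s, q, q)
  "qbq" → prefix "qbq" already present; 0 new (none)
  "qqs" → prefix "q" already present; 2 new (q, s)
  "bbbqbqbq" → 8 new (b, b, b, q, b, q, b, q)
  "qqbqs" → prefix "qq" already present; 3 new (b, q, s)
  "bbqssqsqbb" → prefix "bb" already present; 8 new (q, s, s, q, s, q, b, b)
  "qsqss" → prefix "qsq" already present; 2 new (s, s)
  "sbsbqsb" → 7 new (s, b, s, b, q, s, b)
  "sbqs" → prefix "sb" already present; 2 new (q, s)
  "bqsbssqbs" → prefix "b" already present; 8 new (q, s, b, s, s, q, b, s)
  "qbbssqbqqq" → prefix "qb" already present; 8 new (b, s, s, q, b, q, q, q)
  "qsbssq" → prefix "qs" already present; 4 new (b, s, s, q)
  "sqbbbbs" → prefix "s" already present; 6 new (q, b, b, b, b, s)
  "bbsbsqbqb" → prefix "bb" already present; 7 new (s, b, s, q, b, q, b)
  "bssqss" → prefix "b" already present; 5 new (s, s, q, s, s)
  "qbbq" → prefix "qbb" already present; 1 new (q)
Total nodes = 7 + 9 + 0 + 2 + 8 + 3 + 8 + 2 + 7 + 2 + 8 + 8 + 4 + 6 + 7 + 5 + 1 = 87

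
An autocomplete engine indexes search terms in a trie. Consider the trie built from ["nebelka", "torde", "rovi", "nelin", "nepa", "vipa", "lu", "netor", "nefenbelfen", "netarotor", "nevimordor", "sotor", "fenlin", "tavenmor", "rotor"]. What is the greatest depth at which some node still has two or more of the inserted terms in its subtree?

Look for the deepest trie node that still has at least two words in its subtree.
e.g. "netarotor" and "netor" share the prefix "net" of length 3; no pair shares a longer one.
Longest shared-prefix length: 3

3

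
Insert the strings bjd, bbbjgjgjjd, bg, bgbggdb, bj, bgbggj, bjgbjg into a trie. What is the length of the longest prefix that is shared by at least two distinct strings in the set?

5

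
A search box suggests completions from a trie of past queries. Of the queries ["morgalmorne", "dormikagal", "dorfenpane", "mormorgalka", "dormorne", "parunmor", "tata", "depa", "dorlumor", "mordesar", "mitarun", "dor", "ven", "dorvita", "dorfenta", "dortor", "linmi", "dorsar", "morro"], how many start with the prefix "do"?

9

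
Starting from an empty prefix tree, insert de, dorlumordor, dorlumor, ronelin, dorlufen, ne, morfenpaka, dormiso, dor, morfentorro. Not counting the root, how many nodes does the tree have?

Trace insertions, counting only characters that open a new branch:
  "de" → 2 new (d, e)
  "dorlumordor" → prefix "d" already present; 10 new (o, r, l, u, m, o, r, d, o, r)
  "dorlumor" → prefix "dorlumor" already present; 0 new (none)
  "ronelin" → 7 new (r, o, n, e, l, i, n)
  "dorlufen" → prefix "dorlu" already present; 3 new (f, e, n)
  "ne" → 2 new (n, e)
  "morfenpaka" → 10 new (m, o, r, f, e, n, p, a, k, a)
  "dormiso" → prefix "dor" already present; 4 new (m, i, s, o)
  "dor" → prefix "dor" already present; 0 new (none)
  "morfentorro" → prefix "morfen" already present; 5 new (t, o, r, r, o)
Total nodes = 2 + 10 + 0 + 7 + 3 + 2 + 10 + 4 + 0 + 5 = 43

43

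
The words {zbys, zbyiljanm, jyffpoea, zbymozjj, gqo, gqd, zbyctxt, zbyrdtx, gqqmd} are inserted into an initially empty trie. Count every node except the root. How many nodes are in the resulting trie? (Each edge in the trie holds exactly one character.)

38

For each word, the new-node count is its length minus the longest prefix already in the trie:
  "zbys" → 4 new (z, b, y, s)
  "zbyiljanm" → prefix "zby" already present; 6 new (i, l, j, a, n, m)
  "jyffpoea" → 8 new (j, y, f, f, p, o, e, a)
  "zbymozjj" → prefix "zby" already present; 5 new (m, o, z, j, j)
  "gqo" → 3 new (g, q, o)
  "gqd" → prefix "gq" already present; 1 new (d)
  "zbyctxt" → prefix "zby" already present; 4 new (c, t, x, t)
  "zbyrdtx" → prefix "zby" already present; 4 new (r, d, t, x)
  "gqqmd" → prefix "gq" already present; 3 new (q, m, d)
Total nodes = 4 + 6 + 8 + 5 + 3 + 1 + 4 + 4 + 3 = 38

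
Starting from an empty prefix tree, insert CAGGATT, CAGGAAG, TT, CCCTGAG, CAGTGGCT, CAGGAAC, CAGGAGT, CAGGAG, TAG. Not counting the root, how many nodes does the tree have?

For each word, the new-node count is its length minus the longest prefix already in the trie:
  "CAGGATT" → 7 new (C, A, G, G, A, T, T)
  "CAGGAAG" → prefix "CAGGA" already present; 2 new (A, G)
  "TT" → 2 new (T, T)
  "CCCTGAG" → prefix "C" already present; 6 new (C, C, T, G, A, G)
  "CAGTGGCT" → prefix "CAG" already present; 5 new (T, G, G, C, T)
  "CAGGAAC" → prefix "CAGGAA" already present; 1 new (C)
  "CAGGAGT" → prefix "CAGGA" already present; 2 new (G, T)
  "CAGGAG" → prefix "CAGGAG" already present; 0 new (none)
  "TAG" → prefix "T" already present; 2 new (A, G)
Total nodes = 7 + 2 + 2 + 6 + 5 + 1 + 2 + 0 + 2 = 27

27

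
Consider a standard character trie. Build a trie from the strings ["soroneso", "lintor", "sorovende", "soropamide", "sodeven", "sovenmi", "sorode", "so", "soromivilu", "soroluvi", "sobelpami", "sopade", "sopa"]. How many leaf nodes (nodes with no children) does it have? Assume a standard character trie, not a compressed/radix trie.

11

A leaf is a node with no children — equivalently, the end of a word that is not a proper prefix of any other stored word.
Those words: "lintor", "sobelpami", "sodeven", "sopade", "sorode", "soroluvi", "soromivilu", "soroneso", "soropamide", "sorovende", "sovenmi"
Leaf count: 11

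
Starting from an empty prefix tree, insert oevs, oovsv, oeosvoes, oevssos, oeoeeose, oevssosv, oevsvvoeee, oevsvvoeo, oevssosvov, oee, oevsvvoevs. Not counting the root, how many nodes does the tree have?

Count nodes per top-level branch (shared prefixes stored once):
  'o'-branch (oee, oeoeeose, oeosvoes, oevs, oevssos, oevssosv, oevssosvov, oevsvvoeee, oevsvvoeo, oevsvvoevs, oovsv): 35 nodes
Sum: 35

35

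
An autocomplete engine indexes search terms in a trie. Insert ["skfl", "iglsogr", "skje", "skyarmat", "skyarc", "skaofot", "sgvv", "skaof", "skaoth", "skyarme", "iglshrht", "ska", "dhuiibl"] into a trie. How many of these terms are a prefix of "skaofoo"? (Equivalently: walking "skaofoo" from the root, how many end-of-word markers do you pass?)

Walk "skaofoo" from the root; an end-of-word marker is hit whenever a stored word is a prefix of "skaofoo".
Prefixes of the query that are stored words: "ska", "skaof"
Count: 2

2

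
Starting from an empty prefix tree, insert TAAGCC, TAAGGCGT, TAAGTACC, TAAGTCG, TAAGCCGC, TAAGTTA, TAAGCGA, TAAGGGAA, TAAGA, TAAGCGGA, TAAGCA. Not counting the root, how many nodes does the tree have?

Trace insertions, counting only characters that open a new branch:
  "TAAGCC" → 6 new (T, A, A, G, C, C)
  "TAAGGCGT" → prefix "TAAG" already present; 4 new (G, C, G, T)
  "TAAGTACC" → prefix "TAAG" already present; 4 new (T, A, C, C)
  "TAAGTCG" → prefix "TAAGT" already present; 2 new (C, G)
  "TAAGCCGC" → prefix "TAAGCC" already present; 2 new (G, C)
  "TAAGTTA" → prefix "TAAGT" already present; 2 new (T, A)
  "TAAGCGA" → prefix "TAAGC" already present; 2 new (G, A)
  "TAAGGGAA" → prefix "TAAGG" already present; 3 new (G, A, A)
  "TAAGA" → prefix "TAAG" already present; 1 new (A)
  "TAAGCGGA" → prefix "TAAGCG" already present; 2 new (G, A)
  "TAAGCA" → prefix "TAAGC" already present; 1 new (A)
Total nodes = 6 + 4 + 4 + 2 + 2 + 2 + 2 + 3 + 1 + 2 + 1 = 29

29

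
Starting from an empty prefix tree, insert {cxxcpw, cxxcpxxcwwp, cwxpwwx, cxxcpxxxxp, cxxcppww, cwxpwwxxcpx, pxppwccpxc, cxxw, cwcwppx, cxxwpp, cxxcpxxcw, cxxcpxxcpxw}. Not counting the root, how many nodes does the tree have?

Insert word by word; a character creates a node only if that edge doesn't already exist:
  "cxxcpw" → 6 new (c, x, x, c, p, w)
  "cxxcpxxcwwp" → prefix "cxxcp" already present; 6 new (x, x, c, w, w, p)
  "cwxpwwx" → prefix "c" already present; 6 new (w, x, p, w, w, x)
  "cxxcpxxxxp" → prefix "cxxcpxx" already present; 3 new (x, x, p)
  "cxxcppww" → prefix "cxxcp" already present; 3 new (p, w, w)
  "cwxpwwxxcpx" → prefix "cwxpwwx" already present; 4 new (x, c, p, x)
  "pxppwccpxc" → 10 new (p, x, p, p, w, c, c, p, x, c)
  "cxxw" → prefix "cxx" already present; 1 new (w)
  "cwcwppx" → prefix "cw" already present; 5 new (c, w, p, p, x)
  "cxxwpp" → prefix "cxxw" already present; 2 new (p, p)
  "cxxcpxxcw" → prefix "cxxcpxxcw" already present; 0 new (none)
  "cxxcpxxcpxw" → prefix "cxxcpxxc" already present; 3 new (p, x, w)
Total nodes = 6 + 6 + 6 + 3 + 3 + 4 + 10 + 1 + 5 + 2 + 0 + 3 = 49

49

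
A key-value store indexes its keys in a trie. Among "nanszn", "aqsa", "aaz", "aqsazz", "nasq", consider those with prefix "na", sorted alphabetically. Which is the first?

Filter for "na…" and sort: "nanszn", "nasq"
Position 1: nanszn

nanszn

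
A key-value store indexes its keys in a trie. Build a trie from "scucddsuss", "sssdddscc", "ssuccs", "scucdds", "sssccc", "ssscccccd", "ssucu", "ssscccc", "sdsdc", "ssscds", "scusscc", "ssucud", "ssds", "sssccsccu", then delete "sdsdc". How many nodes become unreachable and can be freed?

4

A node on "sdsdc"'s path can go only if nothing else ends at it or branches off below it.
The suffix "dsdc" (4 nodes) is used only by "sdsdc"; the node for "s" still has the child "c", so pruning stops there.
Nodes removed: 4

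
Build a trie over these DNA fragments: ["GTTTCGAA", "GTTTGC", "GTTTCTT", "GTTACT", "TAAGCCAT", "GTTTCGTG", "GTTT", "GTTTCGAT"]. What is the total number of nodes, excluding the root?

26

Insert word by word; a character creates a node only if that edge doesn't already exist:
  "GTTTCGAA" → 8 new (G, T, T, T, C, G, A, A)
  "GTTTGC" → prefix "GTTT" already present; 2 new (G, C)
  "GTTTCTT" → prefix "GTTTC" already present; 2 new (T, T)
  "GTTACT" → prefix "GTT" already present; 3 new (A, C, T)
  "TAAGCCAT" → 8 new (T, A, A, G, C, C, A, T)
  "GTTTCGTG" → prefix "GTTTCG" already present; 2 new (T, G)
  "GTTT" → prefix "GTTT" already present; 0 new (none)
  "GTTTCGAT" → prefix "GTTTCGA" already present; 1 new (T)
Total nodes = 8 + 2 + 2 + 3 + 8 + 2 + 0 + 1 = 26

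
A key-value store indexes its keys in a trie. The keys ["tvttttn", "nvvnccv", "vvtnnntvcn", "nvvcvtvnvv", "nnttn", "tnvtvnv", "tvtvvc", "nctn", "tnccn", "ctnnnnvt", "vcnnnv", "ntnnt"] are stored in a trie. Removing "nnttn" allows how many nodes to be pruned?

4

Walk "nnttn" from the leaf back toward the root, removing each node that no remaining word uses.
The suffix "nttn" (4 nodes) is used only by "nnttn"; the node for "n" still has the child "v", so pruning stops there.
Nodes removed: 4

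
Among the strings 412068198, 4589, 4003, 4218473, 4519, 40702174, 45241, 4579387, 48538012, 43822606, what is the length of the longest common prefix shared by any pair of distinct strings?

2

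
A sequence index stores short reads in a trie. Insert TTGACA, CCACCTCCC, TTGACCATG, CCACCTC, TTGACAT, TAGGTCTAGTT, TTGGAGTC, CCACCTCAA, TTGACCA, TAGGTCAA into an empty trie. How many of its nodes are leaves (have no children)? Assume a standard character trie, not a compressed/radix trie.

A leaf is a node with no children — equivalently, the end of a word that is not a proper prefix of any other stored word.
Those words: "CCACCTCAA", "CCACCTCCC", "TAGGTCAA", "TAGGTCTAGTT", "TTGACAT", "TTGACCATG", "TTGGAGTC"
Leaf count: 7

7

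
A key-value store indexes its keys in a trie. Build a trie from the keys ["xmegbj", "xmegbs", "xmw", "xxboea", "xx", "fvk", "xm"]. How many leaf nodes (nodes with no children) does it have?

5

A leaf is a node with no children — equivalently, the end of a word that is not a proper prefix of any other stored word.
Those words: "fvk", "xmegbj", "xmegbs", "xmw", "xxboea"
Leaf count: 5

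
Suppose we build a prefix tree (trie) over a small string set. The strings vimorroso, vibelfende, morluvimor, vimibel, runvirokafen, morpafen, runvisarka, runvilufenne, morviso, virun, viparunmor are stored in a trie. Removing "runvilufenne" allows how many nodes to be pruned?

7

Walk "runvilufenne" from the leaf back toward the root, removing each node that no remaining word uses.
The suffix "lufenne" (7 nodes) is used only by "runvilufenne"; the node for "runvi" still has the child "r", so pruning stops there.
Nodes removed: 7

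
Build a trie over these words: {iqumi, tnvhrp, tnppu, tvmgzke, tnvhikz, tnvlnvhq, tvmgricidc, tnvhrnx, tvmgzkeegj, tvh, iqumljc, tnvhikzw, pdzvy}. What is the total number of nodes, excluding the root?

49

Trace insertions, counting only characters that open a new branch:
  "iqumi" → 5 new (i, q, u, m, i)
  "tnvhrp" → 6 new (t, n, v, h, r, p)
  "tnppu" → prefix "tn" already present; 3 new (p, p, u)
  "tvmgzke" → prefix "t" already present; 6 new (v, m, g, z, k, e)
  "tnvhikz" → prefix "tnvh" already present; 3 new (i, k, z)
  "tnvlnvhq" → prefix "tnv" already present; 5 new (l, n, v, h, q)
  "tvmgricidc" → prefix "tvmg" already present; 6 new (r, i, c, i, d, c)
  "tnvhrnx" → prefix "tnvhr" already present; 2 new (n, x)
  "tvmgzkeegj" → prefix "tvmgzke" already present; 3 new (e, g, j)
  "tvh" → prefix "tv" already present; 1 new (h)
  "iqumljc" → prefix "iqum" already present; 3 new (l, j, c)
  "tnvhikzw" → prefix "tnvhikz" already present; 1 new (w)
  "pdzvy" → 5 new (p, d, z, v, y)
Total nodes = 5 + 6 + 3 + 6 + 3 + 5 + 6 + 2 + 3 + 1 + 3 + 1 + 5 = 49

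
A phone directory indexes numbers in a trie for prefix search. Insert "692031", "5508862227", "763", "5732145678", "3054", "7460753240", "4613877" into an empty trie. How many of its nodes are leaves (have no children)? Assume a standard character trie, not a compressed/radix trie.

7

Leaves are exactly the stored words that no other stored word extends.
Those words: "3054", "4613877", "5508862227", "5732145678", "692031", "7460753240", "763"
Leaf count: 7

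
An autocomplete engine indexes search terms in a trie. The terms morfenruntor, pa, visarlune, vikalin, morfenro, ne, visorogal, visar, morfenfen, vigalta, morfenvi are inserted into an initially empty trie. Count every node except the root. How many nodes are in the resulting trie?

47

Count nodes per top-level branch (shared prefixes stored once):
  'm'-branch (morfenfen, morfenro, morfenruntor, morfenvi): 18 nodes
  'n'-branch (ne): 2 nodes
  'p'-branch (pa): 2 nodes
  'v'-branch (vigalta, vikalin, visar, visarlune, visorogal): 25 nodes
Sum: 47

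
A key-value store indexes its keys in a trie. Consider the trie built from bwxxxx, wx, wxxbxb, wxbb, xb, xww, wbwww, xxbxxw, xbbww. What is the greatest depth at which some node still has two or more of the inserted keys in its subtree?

The deepest shared node is where two words last agree before diverging.
e.g. "wx" and "wxbb" share the prefix "wx" of length 2; no pair shares a longer one.
Longest shared-prefix length: 2

2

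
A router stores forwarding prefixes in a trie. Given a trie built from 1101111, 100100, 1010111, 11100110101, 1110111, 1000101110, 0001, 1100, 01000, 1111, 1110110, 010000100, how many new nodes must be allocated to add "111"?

"111" is already a full path in the trie; only an end-marker is added.
No new nodes are needed: 0.

0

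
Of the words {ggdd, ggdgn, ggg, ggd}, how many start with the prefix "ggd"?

Traverse to the node for "ggd", then collect every word in that subtree.
Words under "ggd": ggd, ggdd, ggdgn
Count: 3

3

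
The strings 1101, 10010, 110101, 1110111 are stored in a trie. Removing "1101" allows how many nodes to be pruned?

A node on "1101"'s path can go only if nothing else ends at it or branches off below it.
Every node on "1101" is still needed (e.g. by "110101"), so nothing is freed.
Nodes removed: 0

0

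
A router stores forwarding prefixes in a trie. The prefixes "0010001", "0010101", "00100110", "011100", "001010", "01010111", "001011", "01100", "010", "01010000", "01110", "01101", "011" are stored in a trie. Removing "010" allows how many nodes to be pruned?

0

Walk "010" from the leaf back toward the root, removing each node that no remaining word uses.
Every node on "010" is still needed (e.g. by "01010111"), so nothing is freed.
Nodes removed: 0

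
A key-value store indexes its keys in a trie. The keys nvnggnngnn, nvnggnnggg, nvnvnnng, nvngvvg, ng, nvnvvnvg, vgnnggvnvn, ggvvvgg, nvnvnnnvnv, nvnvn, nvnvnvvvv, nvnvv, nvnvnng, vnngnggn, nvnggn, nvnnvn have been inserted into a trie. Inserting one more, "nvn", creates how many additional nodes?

Every character of "nvn" already lies on an existing path (it is a prefix of some stored word).
No new nodes are needed: 0.

0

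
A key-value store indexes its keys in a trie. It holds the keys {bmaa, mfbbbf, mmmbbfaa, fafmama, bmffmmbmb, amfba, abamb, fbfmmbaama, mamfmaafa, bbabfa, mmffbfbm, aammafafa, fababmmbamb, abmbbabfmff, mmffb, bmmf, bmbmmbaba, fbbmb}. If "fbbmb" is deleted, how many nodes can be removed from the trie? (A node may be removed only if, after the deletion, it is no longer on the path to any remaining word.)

After clearing the end-marker at "fbbmb", prune upward until reaching a node still needed by another word.
The suffix "bmb" (3 nodes) is used only by "fbbmb"; the node for "fb" still has the child "f", so pruning stops there.
Nodes removed: 3

3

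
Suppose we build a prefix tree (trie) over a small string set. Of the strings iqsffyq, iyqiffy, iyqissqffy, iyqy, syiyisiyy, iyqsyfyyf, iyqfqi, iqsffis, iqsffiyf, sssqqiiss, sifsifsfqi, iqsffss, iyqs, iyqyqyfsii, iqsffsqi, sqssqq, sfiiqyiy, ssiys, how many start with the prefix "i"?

Walk to "i"; the words in its subtree are exactly those with that prefix.
Words under "i": iqsffis, iqsffiyf, iqsffsqi, iqsffss, iqsffyq, iyqfqi, iyqiffy, iyqissqffy, iyqs, iyqsyfyyf, iyqy, iyqyqyfsii
Count: 12

12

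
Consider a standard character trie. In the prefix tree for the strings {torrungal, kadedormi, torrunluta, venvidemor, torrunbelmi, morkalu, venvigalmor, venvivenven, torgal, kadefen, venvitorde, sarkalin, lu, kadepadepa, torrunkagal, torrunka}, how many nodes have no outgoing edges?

15

A leaf is a node with no children — equivalently, the end of a word that is not a proper prefix of any other stored word.
Those words: "kadedormi", "kadefen", "kadepadepa", "lu", "morkalu", "sarkalin", "torgal", "torrunbelmi", "torrungal", "torrunkagal", "torrunluta", "venvidemor", "venvigalmor", "venvitorde", "venvivenven"
Leaf count: 15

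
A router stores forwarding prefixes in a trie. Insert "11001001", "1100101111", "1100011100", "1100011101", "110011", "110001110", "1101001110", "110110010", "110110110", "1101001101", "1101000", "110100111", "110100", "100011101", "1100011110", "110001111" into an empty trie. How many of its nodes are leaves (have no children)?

12

A leaf is a node with no children — equivalently, the end of a word that is not a proper prefix of any other stored word.
Those words: "100011101", "1100011100", "1100011101", "1100011110", "11001001", "1100101111", "110011", "1101000", "1101001101", "1101001110", "110110010", "110110110"
Leaf count: 12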